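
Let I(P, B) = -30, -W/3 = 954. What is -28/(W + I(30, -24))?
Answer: 7/723 ≈ 0.0096819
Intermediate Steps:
W = -2862 (W = -3*954 = -2862)
-28/(W + I(30, -24)) = -28/(-2862 - 30) = -28/(-2892) = -1/2892*(-28) = 7/723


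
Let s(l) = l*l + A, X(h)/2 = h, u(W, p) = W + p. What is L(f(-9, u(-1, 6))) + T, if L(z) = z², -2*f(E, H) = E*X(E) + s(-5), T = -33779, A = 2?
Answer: -99395/4 ≈ -24849.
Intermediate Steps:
X(h) = 2*h
s(l) = 2 + l² (s(l) = l*l + 2 = l² + 2 = 2 + l²)
f(E, H) = -27/2 - E² (f(E, H) = -(E*(2*E) + (2 + (-5)²))/2 = -(2*E² + (2 + 25))/2 = -(2*E² + 27)/2 = -(27 + 2*E²)/2 = -27/2 - E²)
L(f(-9, u(-1, 6))) + T = (-27/2 - 1*(-9)²)² - 33779 = (-27/2 - 1*81)² - 33779 = (-27/2 - 81)² - 33779 = (-189/2)² - 33779 = 35721/4 - 33779 = -99395/4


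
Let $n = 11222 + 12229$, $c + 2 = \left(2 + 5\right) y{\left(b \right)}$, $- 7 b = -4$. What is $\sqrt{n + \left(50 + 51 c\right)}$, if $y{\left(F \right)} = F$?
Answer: $\sqrt{23603} \approx 153.63$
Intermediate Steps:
$b = \frac{4}{7}$ ($b = \left(- \frac{1}{7}\right) \left(-4\right) = \frac{4}{7} \approx 0.57143$)
$c = 2$ ($c = -2 + \left(2 + 5\right) \frac{4}{7} = -2 + 7 \cdot \frac{4}{7} = -2 + 4 = 2$)
$n = 23451$
$\sqrt{n + \left(50 + 51 c\right)} = \sqrt{23451 + \left(50 + 51 \cdot 2\right)} = \sqrt{23451 + \left(50 + 102\right)} = \sqrt{23451 + 152} = \sqrt{23603}$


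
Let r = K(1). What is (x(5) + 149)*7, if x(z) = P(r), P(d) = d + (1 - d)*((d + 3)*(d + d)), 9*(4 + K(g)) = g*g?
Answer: 912982/729 ≈ 1252.4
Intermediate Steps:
K(g) = -4 + g²/9 (K(g) = -4 + (g*g)/9 = -4 + g²/9)
r = -35/9 (r = -4 + (⅑)*1² = -4 + (⅑)*1 = -4 + ⅑ = -35/9 ≈ -3.8889)
P(d) = d + 2*d*(1 - d)*(3 + d) (P(d) = d + (1 - d)*((3 + d)*(2*d)) = d + (1 - d)*(2*d*(3 + d)) = d + 2*d*(1 - d)*(3 + d))
x(z) = 21805/729 (x(z) = -35*(7 - 4*(-35/9) - 2*(-35/9)²)/9 = -35*(7 + 140/9 - 2*1225/81)/9 = -35*(7 + 140/9 - 2450/81)/9 = -35/9*(-623/81) = 21805/729)
(x(5) + 149)*7 = (21805/729 + 149)*7 = (130426/729)*7 = 912982/729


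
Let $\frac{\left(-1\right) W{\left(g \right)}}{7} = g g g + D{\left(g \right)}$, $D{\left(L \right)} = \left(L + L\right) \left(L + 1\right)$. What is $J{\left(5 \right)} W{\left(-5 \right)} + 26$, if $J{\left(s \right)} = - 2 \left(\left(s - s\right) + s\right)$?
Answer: $-5924$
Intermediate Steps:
$D{\left(L \right)} = 2 L \left(1 + L\right)$
$J{\left(s \right)} = - 2 s$ ($J{\left(s \right)} = - 2 \left(0 + s\right) = - 2 s$)
$W{\left(g \right)} = - 7 g^{3} - 14 g \left(1 + g\right)$ ($W{\left(g \right)} = - 7 \left(g g g + 2 g \left(1 + g\right)\right) = - 7 \left(g^{2} g + 2 g \left(1 + g\right)\right) = - 7 \left(g^{3} + 2 g \left(1 + g\right)\right) = - 7 g^{3} - 14 g \left(1 + g\right)$)
$J{\left(5 \right)} W{\left(-5 \right)} + 26 = \left(-2\right) 5 \cdot 7 \left(-5\right) \left(-2 - \left(-5\right)^{2} - -10\right) + 26 = - 10 \cdot 7 \left(-5\right) \left(-2 - 25 + 10\right) + 26 = - 10 \cdot 7 \left(-5\right) \left(-17\right) + 26 = \left(-10\right) 595 + 26 = -5950 + 26 = -5924$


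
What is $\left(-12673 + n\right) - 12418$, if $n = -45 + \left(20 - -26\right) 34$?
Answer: $-23572$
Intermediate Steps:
$n = 1519$ ($n = -45 + \left(20 + 26\right) 34 = -45 + 46 \cdot 34 = -45 + 1564 = 1519$)
$\left(-12673 + n\right) - 12418 = \left(-12673 + 1519\right) - 12418 = -11154 - 12418 = -23572$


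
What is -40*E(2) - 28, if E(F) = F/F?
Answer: -68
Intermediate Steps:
E(F) = 1
-40*E(2) - 28 = -40*1 - 28 = -40 - 28 = -68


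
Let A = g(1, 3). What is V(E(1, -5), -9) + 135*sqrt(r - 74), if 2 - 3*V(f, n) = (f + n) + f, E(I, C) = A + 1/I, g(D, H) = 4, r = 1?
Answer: 1/3 + 135*I*sqrt(73) ≈ 0.33333 + 1153.4*I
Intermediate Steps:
A = 4
E(I, C) = 4 + 1/I
V(f, n) = 2/3 - 2*f/3 - n/3 (V(f, n) = 2/3 - ((f + n) + f)/3 = 2/3 - (n + 2*f)/3 = 2/3 + (-2*f/3 - n/3) = 2/3 - 2*f/3 - n/3)
V(E(1, -5), -9) + 135*sqrt(r - 74) = (2/3 - 2*(4 + 1/1)/3 - 1/3*(-9)) + 135*sqrt(1 - 74) = (2/3 - 2*(4 + 1)/3 + 3) + 135*sqrt(-73) = (2/3 - 2/3*5 + 3) + 135*(I*sqrt(73)) = (2/3 - 10/3 + 3) + 135*I*sqrt(73) = 1/3 + 135*I*sqrt(73)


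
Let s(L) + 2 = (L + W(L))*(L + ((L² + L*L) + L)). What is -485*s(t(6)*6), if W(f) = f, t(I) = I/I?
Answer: -487910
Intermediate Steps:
t(I) = 1
s(L) = -2 + 2*L*(2*L + 2*L²) (s(L) = -2 + (L + L)*(L + ((L² + L*L) + L)) = -2 + (2*L)*(L + ((L² + L²) + L)) = -2 + (2*L)*(L + (2*L² + L)) = -2 + (2*L)*(L + (L + 2*L²)) = -2 + (2*L)*(2*L + 2*L²) = -2 + 2*L*(2*L + 2*L²))
-485*s(t(6)*6) = -485*(-2 + 4*(1*6)² + 4*(1*6)³) = -485*(-2 + 4*6² + 4*6³) = -485*(-2 + 4*36 + 4*216) = -485*(-2 + 144 + 864) = -485*1006 = -487910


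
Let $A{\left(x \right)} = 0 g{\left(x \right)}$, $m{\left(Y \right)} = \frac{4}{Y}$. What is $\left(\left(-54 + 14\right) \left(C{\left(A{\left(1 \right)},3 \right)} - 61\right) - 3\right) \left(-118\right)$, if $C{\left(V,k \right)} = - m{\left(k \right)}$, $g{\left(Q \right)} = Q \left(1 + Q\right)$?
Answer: $- \frac{881578}{3} \approx -2.9386 \cdot 10^{5}$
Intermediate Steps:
$A{\left(x \right)} = 0$ ($A{\left(x \right)} = 0 x \left(1 + x\right) = 0$)
$C{\left(V,k \right)} = - \frac{4}{k}$
$\left(\left(-54 + 14\right) \left(C{\left(A{\left(1 \right)},3 \right)} - 61\right) - 3\right) \left(-118\right) = \left(\left(-54 + 14\right) \left(- \frac{4}{3} - 61\right) - 3\right) \left(-118\right) = \left(- 40 \left(\left(-4\right) \frac{1}{3} - 61\right) - 3\right) \left(-118\right) = \left(- 40 \left(- \frac{4}{3} - 61\right) - 3\right) \left(-118\right) = \left(\left(-40\right) \left(- \frac{187}{3}\right) - 3\right) \left(-118\right) = \left(\frac{7480}{3} - 3\right) \left(-118\right) = \frac{7471}{3} \left(-118\right) = - \frac{881578}{3}$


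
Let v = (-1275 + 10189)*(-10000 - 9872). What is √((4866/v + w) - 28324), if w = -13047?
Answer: I*√250414482614146058/2460264 ≈ 203.4*I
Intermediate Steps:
v = -177139008 (v = 8914*(-19872) = -177139008)
√((4866/v + w) - 28324) = √((4866/(-177139008) - 13047) - 28324) = √((4866*(-1/177139008) - 13047) - 28324) = √((-811/29523168 - 13047) - 28324) = √(-385188773707/29523168 - 28324) = √(-1221402984139/29523168) = I*√250414482614146058/2460264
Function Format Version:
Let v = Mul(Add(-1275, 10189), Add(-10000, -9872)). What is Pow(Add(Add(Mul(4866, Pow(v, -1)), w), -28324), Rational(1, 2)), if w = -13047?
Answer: Mul(Rational(1, 2460264), I, Pow(250414482614146058, Rational(1, 2))) ≈ Mul(203.40, I)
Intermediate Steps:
v = -177139008 (v = Mul(8914, -19872) = -177139008)
Pow(Add(Add(Mul(4866, Pow(v, -1)), w), -28324), Rational(1, 2)) = Pow(Add(Add(Mul(4866, Pow(-177139008, -1)), -13047), -28324), Rational(1, 2)) = Pow(Add(Add(Mul(4866, Rational(-1, 177139008)), -13047), -28324), Rational(1, 2)) = Pow(Add(Add(Rational(-811, 29523168), -13047), -28324), Rational(1, 2)) = Pow(Add(Rational(-385188773707, 29523168), -28324), Rational(1, 2)) = Pow(Rational(-1221402984139, 29523168), Rational(1, 2)) = Mul(Rational(1, 2460264), I, Pow(250414482614146058, Rational(1, 2)))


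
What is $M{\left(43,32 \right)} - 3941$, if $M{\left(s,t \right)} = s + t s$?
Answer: $-2522$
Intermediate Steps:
$M{\left(s,t \right)} = s + s t$
$M{\left(43,32 \right)} - 3941 = 43 \left(1 + 32\right) - 3941 = 43 \cdot 33 - 3941 = 1419 - 3941 = -2522$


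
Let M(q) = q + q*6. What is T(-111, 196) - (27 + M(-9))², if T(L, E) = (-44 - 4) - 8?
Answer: -1352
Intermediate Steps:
M(q) = 7*q (M(q) = q + 6*q = 7*q)
T(L, E) = -56 (T(L, E) = -48 - 8 = -56)
T(-111, 196) - (27 + M(-9))² = -56 - (27 + 7*(-9))² = -56 - (27 - 63)² = -56 - 1*(-36)² = -56 - 1*1296 = -56 - 1296 = -1352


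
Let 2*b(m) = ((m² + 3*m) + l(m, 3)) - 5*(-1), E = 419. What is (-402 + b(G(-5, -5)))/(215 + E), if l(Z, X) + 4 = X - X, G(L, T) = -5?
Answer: -793/1268 ≈ -0.62539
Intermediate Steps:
l(Z, X) = -4 (l(Z, X) = -4 + (X - X) = -4 + 0 = -4)
b(m) = ½ + m²/2 + 3*m/2 (b(m) = (((m² + 3*m) - 4) - 5*(-1))/2 = ((-4 + m² + 3*m) + 5)/2 = (1 + m² + 3*m)/2 = ½ + m²/2 + 3*m/2)
(-402 + b(G(-5, -5)))/(215 + E) = (-402 + (½ + (½)*(-5)² + (3/2)*(-5)))/(215 + 419) = (-402 + (½ + (½)*25 - 15/2))/634 = (-402 + (½ + 25/2 - 15/2))*(1/634) = (-402 + 11/2)*(1/634) = -793/2*1/634 = -793/1268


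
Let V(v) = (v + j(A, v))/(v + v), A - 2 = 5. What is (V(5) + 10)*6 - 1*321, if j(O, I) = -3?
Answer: -1299/5 ≈ -259.80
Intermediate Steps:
A = 7 (A = 2 + 5 = 7)
V(v) = (-3 + v)/(2*v) (V(v) = (v - 3)/(v + v) = (-3 + v)/((2*v)) = (-3 + v)*(1/(2*v)) = (-3 + v)/(2*v))
(V(5) + 10)*6 - 1*321 = ((½)*(-3 + 5)/5 + 10)*6 - 1*321 = ((½)*(⅕)*2 + 10)*6 - 321 = (⅕ + 10)*6 - 321 = (51/5)*6 - 321 = 306/5 - 321 = -1299/5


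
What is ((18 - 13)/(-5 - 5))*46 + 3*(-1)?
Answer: -26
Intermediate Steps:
((18 - 13)/(-5 - 5))*46 + 3*(-1) = (5/(-10))*46 - 3 = (5*(-1/10))*46 - 3 = -1/2*46 - 3 = -23 - 3 = -26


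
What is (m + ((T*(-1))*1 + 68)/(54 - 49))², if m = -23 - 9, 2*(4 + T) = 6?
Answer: 8281/25 ≈ 331.24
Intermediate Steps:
T = -1 (T = -4 + (½)*6 = -4 + 3 = -1)
m = -32
(m + ((T*(-1))*1 + 68)/(54 - 49))² = (-32 + (-1*(-1)*1 + 68)/(54 - 49))² = (-32 + (1*1 + 68)/5)² = (-32 + (1 + 68)*(⅕))² = (-32 + 69*(⅕))² = (-32 + 69/5)² = (-91/5)² = 8281/25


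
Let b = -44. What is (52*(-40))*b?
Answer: 91520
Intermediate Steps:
(52*(-40))*b = (52*(-40))*(-44) = -2080*(-44) = 91520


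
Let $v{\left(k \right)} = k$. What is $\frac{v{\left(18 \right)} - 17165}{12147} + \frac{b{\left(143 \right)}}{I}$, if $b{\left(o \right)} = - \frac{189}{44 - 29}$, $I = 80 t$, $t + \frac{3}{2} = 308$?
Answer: $- \frac{2102987461}{1489222200} \approx -1.4121$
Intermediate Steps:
$t = \frac{613}{2}$ ($t = - \frac{3}{2} + 308 = \frac{613}{2} \approx 306.5$)
$I = 24520$ ($I = 80 \cdot \frac{613}{2} = 24520$)
$b{\left(o \right)} = - \frac{63}{5}$ ($b{\left(o \right)} = - \frac{189}{44 - 29} = - \frac{189}{15} = \left(-189\right) \frac{1}{15} = - \frac{63}{5}$)
$\frac{v{\left(18 \right)} - 17165}{12147} + \frac{b{\left(143 \right)}}{I} = \frac{18 - 17165}{12147} - \frac{63}{5 \cdot 24520} = \left(-17147\right) \frac{1}{12147} - \frac{63}{122600} = - \frac{17147}{12147} - \frac{63}{122600} = - \frac{2102987461}{1489222200}$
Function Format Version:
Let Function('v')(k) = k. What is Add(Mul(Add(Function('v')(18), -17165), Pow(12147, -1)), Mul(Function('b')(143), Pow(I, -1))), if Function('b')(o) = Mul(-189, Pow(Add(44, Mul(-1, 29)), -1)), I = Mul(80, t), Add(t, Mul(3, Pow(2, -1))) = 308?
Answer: Rational(-2102987461, 1489222200) ≈ -1.4121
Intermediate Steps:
t = Rational(613, 2) (t = Add(Rational(-3, 2), 308) = Rational(613, 2) ≈ 306.50)
I = 24520 (I = Mul(80, Rational(613, 2)) = 24520)
Function('b')(o) = Rational(-63, 5) (Function('b')(o) = Mul(-189, Pow(Add(44, -29), -1)) = Mul(-189, Pow(15, -1)) = Mul(-189, Rational(1, 15)) = Rational(-63, 5))
Add(Mul(Add(Function('v')(18), -17165), Pow(12147, -1)), Mul(Function('b')(143), Pow(I, -1))) = Add(Mul(Add(18, -17165), Pow(12147, -1)), Mul(Rational(-63, 5), Pow(24520, -1))) = Add(Mul(-17147, Rational(1, 12147)), Mul(Rational(-63, 5), Rational(1, 24520))) = Add(Rational(-17147, 12147), Rational(-63, 122600)) = Rational(-2102987461, 1489222200)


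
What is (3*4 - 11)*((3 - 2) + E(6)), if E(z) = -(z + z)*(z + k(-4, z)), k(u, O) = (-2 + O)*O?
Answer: -359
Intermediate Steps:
k(u, O) = O*(-2 + O)
E(z) = -2*z*(z + z*(-2 + z)) (E(z) = -(z + z)*(z + z*(-2 + z)) = -2*z*(z + z*(-2 + z)))
(3*4 - 11)*((3 - 2) + E(6)) = (3*4 - 11)*((3 - 2) + 2*6**2*(1 - 1*6)) = (12 - 11)*(1 + 2*36*(1 - 6)) = 1*(1 + 2*36*(-5)) = 1*(1 - 360) = 1*(-359) = -359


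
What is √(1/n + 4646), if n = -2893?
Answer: √38884457161/2893 ≈ 68.162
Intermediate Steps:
√(1/n + 4646) = √(1/(-2893) + 4646) = √(-1/2893 + 4646) = √(13440877/2893) = √38884457161/2893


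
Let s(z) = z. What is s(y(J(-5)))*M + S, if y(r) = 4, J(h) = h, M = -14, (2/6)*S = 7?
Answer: -35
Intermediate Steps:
S = 21 (S = 3*7 = 21)
s(y(J(-5)))*M + S = 4*(-14) + 21 = -56 + 21 = -35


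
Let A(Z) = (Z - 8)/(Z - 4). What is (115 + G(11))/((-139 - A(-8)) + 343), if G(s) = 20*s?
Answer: 1005/608 ≈ 1.6530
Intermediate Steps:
A(Z) = (-8 + Z)/(-4 + Z)
(115 + G(11))/((-139 - A(-8)) + 343) = (115 + 20*11)/((-139 - (-8 - 8)/(-4 - 8)) + 343) = (115 + 220)/((-139 - (-16)/(-12)) + 343) = 335/((-139 - (-1)*(-16)/12) + 343) = 335/((-139 - 1*4/3) + 343) = 335/((-139 - 4/3) + 343) = 335/(-421/3 + 343) = 335/(608/3) = 335*(3/608) = 1005/608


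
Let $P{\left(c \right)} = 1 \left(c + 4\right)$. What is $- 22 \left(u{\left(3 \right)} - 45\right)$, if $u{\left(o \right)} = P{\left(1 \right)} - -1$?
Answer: $858$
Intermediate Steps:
$P{\left(c \right)} = 4 + c$ ($P{\left(c \right)} = 1 \left(4 + c\right) = 4 + c$)
$u{\left(o \right)} = 6$ ($u{\left(o \right)} = \left(4 + 1\right) - -1 = 5 + 1 = 6$)
$- 22 \left(u{\left(3 \right)} - 45\right) = - 22 \left(6 - 45\right) = \left(-22\right) \left(-39\right) = 858$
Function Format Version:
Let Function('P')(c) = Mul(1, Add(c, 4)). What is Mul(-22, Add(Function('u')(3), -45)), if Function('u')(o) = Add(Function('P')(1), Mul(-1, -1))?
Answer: 858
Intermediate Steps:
Function('P')(c) = Add(4, c) (Function('P')(c) = Mul(1, Add(4, c)) = Add(4, c))
Function('u')(o) = 6 (Function('u')(o) = Add(Add(4, 1), Mul(-1, -1)) = Add(5, 1) = 6)
Mul(-22, Add(Function('u')(3), -45)) = Mul(-22, Add(6, -45)) = Mul(-22, -39) = 858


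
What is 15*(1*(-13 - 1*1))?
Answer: -210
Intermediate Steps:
15*(1*(-13 - 1*1)) = 15*(1*(-13 - 1)) = 15*(1*(-14)) = 15*(-14) = -210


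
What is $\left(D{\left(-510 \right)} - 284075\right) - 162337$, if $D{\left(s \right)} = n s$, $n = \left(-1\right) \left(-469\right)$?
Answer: $-685602$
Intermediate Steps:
$n = 469$
$D{\left(s \right)} = 469 s$
$\left(D{\left(-510 \right)} - 284075\right) - 162337 = \left(469 \left(-510\right) - 284075\right) - 162337 = \left(-239190 - 284075\right) - 162337 = -523265 - 162337 = -685602$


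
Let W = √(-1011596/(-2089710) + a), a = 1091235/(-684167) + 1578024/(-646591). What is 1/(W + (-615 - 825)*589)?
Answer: -35639606885322336573600/30228088976004223667399202119 - 123*I*√414479457330024527103871874435/30228088976004223667399202119 ≈ -1.179e-6 - 2.6197e-12*I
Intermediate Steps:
a = -162292243263/40216020427 (a = 1091235*(-1/684167) + 1578024*(-1/646591) = -1091235/684167 - 1578024/646591 = -162292243263/40216020427 ≈ -4.0355)
W = I*√414479457330024527103871874435/341625284741895 (W = √(-1011596/(-2089710) - 162292243263/40216020427) = √(-1011596*(-1/2089710) - 162292243263/40216020427) = √(505798/1044855 - 162292243263/40216020427) = √(-149230679134626119/42019910023253085) = I*√414479457330024527103871874435/341625284741895 ≈ 1.8845*I)
1/(W + (-615 - 825)*589) = 1/(I*√414479457330024527103871874435/341625284741895 + (-615 - 825)*589) = 1/(I*√414479457330024527103871874435/341625284741895 - 1440*589) = 1/(I*√414479457330024527103871874435/341625284741895 - 848160) = 1/(-848160 + I*√414479457330024527103871874435/341625284741895)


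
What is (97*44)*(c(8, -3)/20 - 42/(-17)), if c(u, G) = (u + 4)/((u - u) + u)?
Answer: 1846977/170 ≈ 10865.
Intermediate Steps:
c(u, G) = (4 + u)/u (c(u, G) = (4 + u)/(0 + u) = (4 + u)/u)
(97*44)*(c(8, -3)/20 - 42/(-17)) = (97*44)*(((4 + 8)/8)/20 - 42/(-17)) = 4268*(((⅛)*12)*(1/20) - 42*(-1/17)) = 4268*((3/2)*(1/20) + 42/17) = 4268*(3/40 + 42/17) = 4268*(1731/680) = 1846977/170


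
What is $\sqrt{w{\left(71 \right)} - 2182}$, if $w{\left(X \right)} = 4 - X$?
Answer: $i \sqrt{2249} \approx 47.424 i$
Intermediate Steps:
$\sqrt{w{\left(71 \right)} - 2182} = \sqrt{\left(4 - 71\right) - 2182} = \sqrt{-67 - 2182} = \sqrt{-2249} = i \sqrt{2249}$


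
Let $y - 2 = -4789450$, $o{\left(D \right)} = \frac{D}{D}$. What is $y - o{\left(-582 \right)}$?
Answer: $-4789449$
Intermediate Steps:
$o{\left(D \right)} = 1$
$y = -4789448$ ($y = 2 - 4789450 = -4789448$)
$y - o{\left(-582 \right)} = -4789448 - 1 = -4789449$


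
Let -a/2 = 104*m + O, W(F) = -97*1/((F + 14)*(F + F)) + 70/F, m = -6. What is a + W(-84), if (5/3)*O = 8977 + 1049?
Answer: -42273443/3920 ≈ -10784.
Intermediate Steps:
O = 30078/5 (O = 3*(8977 + 1049)/5 = (⅗)*10026 = 30078/5 ≈ 6015.6)
W(F) = 70/F - 97/(2*F*(14 + F)) (W(F) = -97*1/(2*F*(14 + F)) + 70/F = -97/(2*F*(14 + F)) + 70/F = 70/F - 97/(2*F*(14 + F)))
a = -53916/5 (a = -2*(104*(-6) + 30078/5) = -2*(-624 + 30078/5) = -2*26958/5 = -53916/5 ≈ -10783.)
a + W(-84) = -53916/5 + (½)*(1863 + 140*(-84))/(-84*(14 - 84)) = -53916/5 + (½)*(-1/84)*(1863 - 11760)/(-70) = -53916/5 + (½)*(-1/84)*(-1/70)*(-9897) = -53916/5 - 3299/3920 = -42273443/3920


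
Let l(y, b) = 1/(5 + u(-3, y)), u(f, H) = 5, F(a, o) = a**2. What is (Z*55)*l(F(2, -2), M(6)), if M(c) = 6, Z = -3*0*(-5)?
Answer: 0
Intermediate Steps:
Z = 0 (Z = 0*(-5) = 0)
l(y, b) = 1/10 (l(y, b) = 1/(5 + 5) = 1/10)
(Z*55)*l(F(2, -2), M(6)) = (0*55)*(1/10) = 0*(1/10) = 0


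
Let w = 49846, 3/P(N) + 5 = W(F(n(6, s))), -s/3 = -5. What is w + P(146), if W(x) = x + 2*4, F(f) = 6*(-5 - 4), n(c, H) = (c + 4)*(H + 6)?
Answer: 847381/17 ≈ 49846.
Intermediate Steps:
s = 15 (s = -3*(-5) = 15)
n(c, H) = (4 + c)*(6 + H)
F(f) = -54 (F(f) = 6*(-9) = -54)
W(x) = 8 + x (W(x) = x + 8 = 8 + x)
P(N) = -1/17 (P(N) = 3/(-5 + (8 - 54)) = 3/(-5 - 46) = 3/(-51) = 3*(-1/51) = -1/17)
w + P(146) = 49846 - 1/17 = 847381/17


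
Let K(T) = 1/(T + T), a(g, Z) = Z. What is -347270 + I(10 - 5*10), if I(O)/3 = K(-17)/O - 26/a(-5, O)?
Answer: -94456909/272 ≈ -3.4727e+5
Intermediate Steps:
K(T) = 1/(2*T)
I(O) = -2655/(34*O) (I(O) = 3*(((½)/(-17))/O - 26/O) = 3*(((½)*(-1/17))/O - 26/O) = 3*(-1/(34*O) - 26/O) = 3*(-885/(34*O)) = -2655/(34*O))
-347270 + I(10 - 5*10) = -347270 - 2655/(34*(10 - 5*10)) = -347270 - 2655/(34*(10 - 50)) = -347270 - 2655/34/(-40) = -347270 - 2655/34*(-1/40) = -347270 + 531/272 = -94456909/272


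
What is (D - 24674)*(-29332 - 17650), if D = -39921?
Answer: 3034802290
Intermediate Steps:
(D - 24674)*(-29332 - 17650) = (-39921 - 24674)*(-29332 - 17650) = -64595*(-46982) = 3034802290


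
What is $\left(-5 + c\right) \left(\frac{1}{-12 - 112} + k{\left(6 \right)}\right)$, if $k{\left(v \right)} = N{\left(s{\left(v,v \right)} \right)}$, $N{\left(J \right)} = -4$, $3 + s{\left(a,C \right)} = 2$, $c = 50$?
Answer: $- \frac{22365}{124} \approx -180.36$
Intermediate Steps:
$s{\left(a,C \right)} = -1$ ($s{\left(a,C \right)} = -3 + 2 = -1$)
$k{\left(v \right)} = -4$
$\left(-5 + c\right) \left(\frac{1}{-12 - 112} + k{\left(6 \right)}\right) = \left(-5 + 50\right) \left(\frac{1}{-12 - 112} - 4\right) = 45 \left(\frac{1}{-124} - 4\right) = 45 \left(- \frac{1}{124} - 4\right) = 45 \left(- \frac{497}{124}\right) = - \frac{22365}{124}$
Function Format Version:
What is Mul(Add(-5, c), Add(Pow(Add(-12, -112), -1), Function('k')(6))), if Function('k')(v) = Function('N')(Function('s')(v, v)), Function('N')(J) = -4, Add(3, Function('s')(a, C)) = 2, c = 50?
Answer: Rational(-22365, 124) ≈ -180.36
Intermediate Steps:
Function('s')(a, C) = -1 (Function('s')(a, C) = Add(-3, 2) = -1)
Function('k')(v) = -4
Mul(Add(-5, c), Add(Pow(Add(-12, -112), -1), Function('k')(6))) = Mul(Add(-5, 50), Add(Pow(Add(-12, -112), -1), -4)) = Mul(45, Add(Pow(-124, -1), -4)) = Mul(45, Add(Rational(-1, 124), -4)) = Mul(45, Rational(-497, 124)) = Rational(-22365, 124)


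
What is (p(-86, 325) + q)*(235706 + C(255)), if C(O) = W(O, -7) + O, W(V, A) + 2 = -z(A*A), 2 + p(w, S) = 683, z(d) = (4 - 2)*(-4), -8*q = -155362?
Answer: 18972926635/4 ≈ 4.7432e+9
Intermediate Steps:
q = 77681/4 (q = -⅛*(-155362) = 77681/4 ≈ 19420.)
z(d) = -8 (z(d) = 2*(-4) = -8)
p(w, S) = 681 (p(w, S) = -2 + 683 = 681)
W(V, A) = 6 (W(V, A) = -2 - 1*(-8) = -2 + 8 = 6)
C(O) = 6 + O
(p(-86, 325) + q)*(235706 + C(255)) = (681 + 77681/4)*(235706 + (6 + 255)) = 80405*(235706 + 261)/4 = (80405/4)*235967 = 18972926635/4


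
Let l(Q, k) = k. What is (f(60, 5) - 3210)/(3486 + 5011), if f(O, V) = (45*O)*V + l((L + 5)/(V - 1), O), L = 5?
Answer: 10350/8497 ≈ 1.2181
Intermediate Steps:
f(O, V) = O + 45*O*V (f(O, V) = (45*O)*V + O = 45*O*V + O = O + 45*O*V)
(f(60, 5) - 3210)/(3486 + 5011) = (60*(1 + 45*5) - 3210)/(3486 + 5011) = (60*(1 + 225) - 3210)/8497 = (60*226 - 3210)*(1/8497) = (13560 - 3210)*(1/8497) = 10350*(1/8497) = 10350/8497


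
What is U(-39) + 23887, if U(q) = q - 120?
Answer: 23728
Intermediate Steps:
U(q) = -120 + q
U(-39) + 23887 = (-120 - 39) + 23887 = -159 + 23887 = 23728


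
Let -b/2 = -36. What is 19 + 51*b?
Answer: 3691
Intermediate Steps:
b = 72 (b = -2*(-36) = 72)
19 + 51*b = 19 + 51*72 = 19 + 3672 = 3691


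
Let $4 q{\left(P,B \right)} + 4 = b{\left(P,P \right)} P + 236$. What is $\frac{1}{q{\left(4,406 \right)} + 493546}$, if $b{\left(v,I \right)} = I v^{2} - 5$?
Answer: $\frac{1}{493663} \approx 2.0257 \cdot 10^{-6}$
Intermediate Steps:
$b{\left(v,I \right)} = -5 + I v^{2}$
$q{\left(P,B \right)} = 58 + \frac{P \left(-5 + P^{3}\right)}{4}$ ($q{\left(P,B \right)} = -1 + \frac{\left(-5 + P P^{2}\right) P + 236}{4} = -1 + \frac{\left(-5 + P^{3}\right) P + 236}{4} = -1 + \frac{P \left(-5 + P^{3}\right) + 236}{4} = -1 + \frac{236 + P \left(-5 + P^{3}\right)}{4} = -1 + \left(59 + \frac{P \left(-5 + P^{3}\right)}{4}\right) = 58 + \frac{P \left(-5 + P^{3}\right)}{4}$)
$\frac{1}{q{\left(4,406 \right)} + 493546} = \frac{1}{\left(58 + \frac{1}{4} \cdot 4 \left(-5 + 4^{3}\right)\right) + 493546} = \frac{1}{\left(58 + \frac{1}{4} \cdot 4 \left(-5 + 64\right)\right) + 493546} = \frac{1}{\left(58 + \frac{1}{4} \cdot 4 \cdot 59\right) + 493546} = \frac{1}{\left(58 + 59\right) + 493546} = \frac{1}{117 + 493546} = \frac{1}{493663}$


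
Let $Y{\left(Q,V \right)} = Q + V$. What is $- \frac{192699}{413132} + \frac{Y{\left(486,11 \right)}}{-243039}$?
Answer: $- \frac{47038698865}{100407188148} \approx -0.46848$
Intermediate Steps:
$- \frac{192699}{413132} + \frac{Y{\left(486,11 \right)}}{-243039} = - \frac{192699}{413132} + \frac{486 + 11}{-243039} = \left(-192699\right) \frac{1}{413132} + 497 \left(- \frac{1}{243039}\right) = - \frac{192699}{413132} - \frac{497}{243039} = - \frac{47038698865}{100407188148}$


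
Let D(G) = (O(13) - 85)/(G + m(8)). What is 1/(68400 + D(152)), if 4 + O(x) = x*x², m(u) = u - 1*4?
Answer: 39/2668127 ≈ 1.4617e-5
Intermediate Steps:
m(u) = -4 + u (m(u) = u - 4 = -4 + u)
O(x) = -4 + x³ (O(x) = -4 + x*x² = -4 + x³)
D(G) = 2108/(4 + G) (D(G) = ((-4 + 13³) - 85)/(G + (-4 + 8)) = ((-4 + 2197) - 85)/(G + 4) = (2193 - 85)/(4 + G) = 2108/(4 + G))
1/(68400 + D(152)) = 1/(68400 + 2108/(4 + 152)) = 1/(68400 + 2108/156) = 1/(68400 + 2108*(1/156)) = 1/(68400 + 527/39) = 1/(2668127/39) = 39/2668127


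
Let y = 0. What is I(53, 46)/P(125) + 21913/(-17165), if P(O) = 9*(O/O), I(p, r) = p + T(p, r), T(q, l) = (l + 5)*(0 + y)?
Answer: 712528/154485 ≈ 4.6123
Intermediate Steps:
T(q, l) = 0 (T(q, l) = (l + 5)*(0 + 0) = (5 + l)*0 = 0)
I(p, r) = p (I(p, r) = p + 0 = p)
P(O) = 9 (P(O) = 9*1 = 9)
I(53, 46)/P(125) + 21913/(-17165) = 53/9 + 21913/(-17165) = 53*(⅑) + 21913*(-1/17165) = 53/9 - 21913/17165 = 712528/154485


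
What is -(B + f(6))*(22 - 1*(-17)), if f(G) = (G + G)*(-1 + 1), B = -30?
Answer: 1170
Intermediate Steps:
f(G) = 0 (f(G) = (2*G)*0 = 0)
-(B + f(6))*(22 - 1*(-17)) = -(-30 + 0)*(22 - 1*(-17)) = -(-30)*(22 + 17) = -(-30)*39 = -1*(-1170) = 1170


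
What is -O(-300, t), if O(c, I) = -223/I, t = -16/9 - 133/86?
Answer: -172602/2573 ≈ -67.082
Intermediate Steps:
t = -2573/774 (t = -16*⅑ - 133*1/86 = -16/9 - 133/86 = -2573/774 ≈ -3.3243)
-O(-300, t) = -(-223)/(-2573/774) = -(-223)*(-774)/2573 = -1*172602/2573 = -172602/2573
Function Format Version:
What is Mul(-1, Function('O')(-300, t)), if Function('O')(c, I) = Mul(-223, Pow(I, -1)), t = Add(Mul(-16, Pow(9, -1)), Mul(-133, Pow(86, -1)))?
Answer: Rational(-172602, 2573) ≈ -67.082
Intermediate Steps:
t = Rational(-2573, 774) (t = Add(Mul(-16, Rational(1, 9)), Mul(-133, Rational(1, 86))) = Add(Rational(-16, 9), Rational(-133, 86)) = Rational(-2573, 774) ≈ -3.3243)
Mul(-1, Function('O')(-300, t)) = Mul(-1, Mul(-223, Pow(Rational(-2573, 774), -1))) = Mul(-1, Mul(-223, Rational(-774, 2573))) = Mul(-1, Rational(172602, 2573)) = Rational(-172602, 2573)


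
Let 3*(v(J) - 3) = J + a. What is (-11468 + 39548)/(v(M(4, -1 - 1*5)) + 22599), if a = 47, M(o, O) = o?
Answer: 28080/22619 ≈ 1.2414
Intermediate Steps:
v(J) = 56/3 + J/3 (v(J) = 3 + (J + 47)/3 = 3 + (47 + J)/3 = 3 + (47/3 + J/3) = 56/3 + J/3)
(-11468 + 39548)/(v(M(4, -1 - 1*5)) + 22599) = (-11468 + 39548)/((56/3 + (1/3)*4) + 22599) = 28080/((56/3 + 4/3) + 22599) = 28080/(20 + 22599) = 28080/22619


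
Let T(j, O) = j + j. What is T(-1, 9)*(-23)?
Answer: 46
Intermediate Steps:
T(j, O) = 2*j
T(-1, 9)*(-23) = (2*(-1))*(-23) = -2*(-23) = 46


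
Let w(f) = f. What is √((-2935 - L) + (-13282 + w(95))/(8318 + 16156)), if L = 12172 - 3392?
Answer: 7*I*√143210908122/24474 ≈ 108.24*I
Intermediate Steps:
L = 8780
√((-2935 - L) + (-13282 + w(95))/(8318 + 16156)) = √((-2935 - 1*8780) + (-13282 + 95)/(8318 + 16156)) = √((-2935 - 8780) - 13187/24474) = √(-11715 - 13187*1/24474) = √(-11715 - 13187/24474) = √(-286726097/24474) = 7*I*√143210908122/24474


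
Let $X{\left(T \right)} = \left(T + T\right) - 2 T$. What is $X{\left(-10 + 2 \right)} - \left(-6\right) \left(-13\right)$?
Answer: $-78$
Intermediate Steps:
$X{\left(T \right)} = 0$ ($X{\left(T \right)} = 2 T - 2 T = 0$)
$X{\left(-10 + 2 \right)} - \left(-6\right) \left(-13\right) = 0 - \left(-6\right) \left(-13\right) = 0 - 78 = -78$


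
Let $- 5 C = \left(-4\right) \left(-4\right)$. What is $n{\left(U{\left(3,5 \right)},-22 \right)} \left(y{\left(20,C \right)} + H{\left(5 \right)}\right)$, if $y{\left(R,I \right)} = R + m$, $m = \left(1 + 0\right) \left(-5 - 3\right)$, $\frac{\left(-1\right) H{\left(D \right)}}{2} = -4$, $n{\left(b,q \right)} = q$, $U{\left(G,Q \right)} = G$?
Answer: $-440$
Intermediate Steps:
$H{\left(D \right)} = 8$ ($H{\left(D \right)} = \left(-2\right) \left(-4\right) = 8$)
$C = - \frac{16}{5}$ ($C = - \frac{\left(-4\right) \left(-4\right)}{5} = \left(- \frac{1}{5}\right) 16 = - \frac{16}{5} \approx -3.2$)
$m = -8$ ($m = 1 \left(-8\right) = -8$)
$y{\left(R,I \right)} = -8 + R$ ($y{\left(R,I \right)} = R - 8 = -8 + R$)
$n{\left(U{\left(3,5 \right)},-22 \right)} \left(y{\left(20,C \right)} + H{\left(5 \right)}\right) = - 22 \left(\left(-8 + 20\right) + 8\right) = - 22 \left(12 + 8\right) = \left(-22\right) 20 = -440$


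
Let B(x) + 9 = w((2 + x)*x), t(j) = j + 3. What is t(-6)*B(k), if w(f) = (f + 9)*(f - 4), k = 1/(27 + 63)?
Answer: 2945086739/21870000 ≈ 134.66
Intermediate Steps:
k = 1/90 ≈ 0.011111
w(f) = (-4 + f)*(9 + f) (w(f) = (9 + f)*(-4 + f) = (-4 + f)*(9 + f))
t(j) = 3 + j
B(x) = -45 + x**2*(2 + x)**2 + 5*x*(2 + x) (B(x) = -9 + (-36 + ((2 + x)*x)**2 + 5*((2 + x)*x)) = -9 + (-36 + (x*(2 + x))**2 + 5*(x*(2 + x))) = -9 + (-36 + x**2*(2 + x)**2 + 5*x*(2 + x)) = -45 + x**2*(2 + x)**2 + 5*x*(2 + x))
t(-6)*B(k) = (3 - 6)*(-45 + (1/90)**2*(2 + 1/90)**2 + 5*(1/90)*(2 + 1/90)) = -3*(-45 + (181/90)**2/8100 + 5*(1/90)*(181/90)) = -3*(-45 + (1/8100)*(32761/8100) + 181/1620) = -3*(-45 + 32761/65610000 + 181/1620) = -3*(-2945086739/65610000) = 2945086739/21870000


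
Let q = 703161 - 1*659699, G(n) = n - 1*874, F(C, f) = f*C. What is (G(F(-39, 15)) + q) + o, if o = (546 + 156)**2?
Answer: 534807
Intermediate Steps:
F(C, f) = C*f
G(n) = -874 + n (G(n) = n - 874 = -874 + n)
o = 492804 (o = 702**2 = 492804)
q = 43462 (q = 703161 - 659699 = 43462)
(G(F(-39, 15)) + q) + o = ((-874 - 39*15) + 43462) + 492804 = ((-874 - 585) + 43462) + 492804 = (-1459 + 43462) + 492804 = 42003 + 492804 = 534807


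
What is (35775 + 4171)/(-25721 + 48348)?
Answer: 39946/22627 ≈ 1.7654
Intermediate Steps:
(35775 + 4171)/(-25721 + 48348) = 39946/22627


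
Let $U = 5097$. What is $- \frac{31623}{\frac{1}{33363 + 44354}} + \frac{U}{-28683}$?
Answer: $- \frac{23497540892350}{9561} \approx -2.4576 \cdot 10^{9}$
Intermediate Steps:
$- \frac{31623}{\frac{1}{33363 + 44354}} + \frac{U}{-28683} = - \frac{31623}{\frac{1}{33363 + 44354}} + \frac{5097}{-28683} = - \frac{31623}{\frac{1}{77717}} + 5097 \left(- \frac{1}{28683}\right) = - 31623 \frac{1}{\frac{1}{77717}} - \frac{1699}{9561} = \left(-31623\right) 77717 - \frac{1699}{9561} = -2457644691 - \frac{1699}{9561} = - \frac{23497540892350}{9561}$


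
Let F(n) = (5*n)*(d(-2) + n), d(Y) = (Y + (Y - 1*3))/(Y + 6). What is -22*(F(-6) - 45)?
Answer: -4125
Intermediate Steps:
d(Y) = (-3 + 2*Y)/(6 + Y) (d(Y) = (Y + (Y - 3))/(6 + Y) = (Y + (-3 + Y))/(6 + Y) = (-3 + 2*Y)/(6 + Y))
F(n) = 5*n*(-7/4 + n) (F(n) = (5*n)*((-3 + 2*(-2))/(6 - 2) + n) = (5*n)*((-3 - 4)/4 + n) = (5*n)*((1/4)*(-7) + n) = (5*n)*(-7/4 + n) = 5*n*(-7/4 + n))
-22*(F(-6) - 45) = -22*((5/4)*(-6)*(-7 + 4*(-6)) - 45) = -22*((5/4)*(-6)*(-7 - 24) - 45) = -22*((5/4)*(-6)*(-31) - 45) = -22*(465/2 - 45) = -22*375/2 = -4125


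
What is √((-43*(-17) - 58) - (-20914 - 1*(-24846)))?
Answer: I*√3259 ≈ 57.088*I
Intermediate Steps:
√((-43*(-17) - 58) - (-20914 - 1*(-24846))) = √((731 - 58) - (-20914 + 24846)) = √(673 - 1*3932) = √(673 - 3932) = √(-3259) = I*√3259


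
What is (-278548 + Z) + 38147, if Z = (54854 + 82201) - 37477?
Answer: -140823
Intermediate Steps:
Z = 99578 (Z = 137055 - 37477 = 99578)
(-278548 + Z) + 38147 = (-278548 + 99578) + 38147 = -178970 + 38147 = -140823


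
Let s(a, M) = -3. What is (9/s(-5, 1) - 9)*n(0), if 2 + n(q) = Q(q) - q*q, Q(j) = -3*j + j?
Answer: 24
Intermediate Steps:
Q(j) = -2*j
n(q) = -2 - q² - 2*q (n(q) = -2 + (-2*q - q*q) = -2 + (-2*q - q²) = -2 + (-q² - 2*q) = -2 - q² - 2*q)
(9/s(-5, 1) - 9)*n(0) = (9/(-3) - 9)*(-2 - 1*0² - 2*0) = (9*(-⅓) - 9)*(-2 - 1*0 + 0) = (-3 - 9)*(-2 + 0 + 0) = -12*(-2) = 24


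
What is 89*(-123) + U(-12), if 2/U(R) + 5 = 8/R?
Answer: -186105/17 ≈ -10947.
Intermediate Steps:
U(R) = 2/(-5 + 8/R)
89*(-123) + U(-12) = 89*(-123) - 2*(-12)/(-8 + 5*(-12)) = -10947 - 2*(-12)/(-8 - 60) = -10947 - 2*(-12)/(-68) = -10947 - 2*(-12)*(-1/68) = -10947 - 6/17 = -186105/17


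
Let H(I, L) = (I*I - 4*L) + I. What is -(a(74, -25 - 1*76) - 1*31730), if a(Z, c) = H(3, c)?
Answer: 31314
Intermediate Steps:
H(I, L) = I + I² - 4*L (H(I, L) = (I² - 4*L) + I = I + I² - 4*L)
a(Z, c) = 12 - 4*c (a(Z, c) = 3 + 3² - 4*c = 3 + 9 - 4*c = 12 - 4*c)
-(a(74, -25 - 1*76) - 1*31730) = -((12 - 4*(-25 - 1*76)) - 1*31730) = -((12 - 4*(-25 - 76)) - 31730) = -((12 - 4*(-101)) - 31730) = -((12 + 404) - 31730) = -(416 - 31730) = -1*(-31314) = 31314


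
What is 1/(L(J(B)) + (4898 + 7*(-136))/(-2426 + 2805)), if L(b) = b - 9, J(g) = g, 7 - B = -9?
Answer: 379/6599 ≈ 0.057433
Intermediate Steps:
B = 16 (B = 7 - 1*(-9) = 7 + 9 = 16)
L(b) = -9 + b
1/(L(J(B)) + (4898 + 7*(-136))/(-2426 + 2805)) = 1/((-9 + 16) + (4898 + 7*(-136))/(-2426 + 2805)) = 1/(7 + (4898 - 952)/379) = 1/(7 + 3946*(1/379)) = 1/(7 + 3946/379) = 1/(6599/379) = 379/6599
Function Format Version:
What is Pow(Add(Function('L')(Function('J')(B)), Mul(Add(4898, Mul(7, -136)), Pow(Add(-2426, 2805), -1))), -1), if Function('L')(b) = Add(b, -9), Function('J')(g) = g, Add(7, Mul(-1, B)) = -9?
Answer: Rational(379, 6599) ≈ 0.057433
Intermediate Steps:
B = 16 (B = Add(7, Mul(-1, -9)) = Add(7, 9) = 16)
Function('L')(b) = Add(-9, b)
Pow(Add(Function('L')(Function('J')(B)), Mul(Add(4898, Mul(7, -136)), Pow(Add(-2426, 2805), -1))), -1) = Pow(Add(Add(-9, 16), Mul(Add(4898, Mul(7, -136)), Pow(Add(-2426, 2805), -1))), -1) = Pow(Add(7, Mul(Add(4898, -952), Pow(379, -1))), -1) = Pow(Add(7, Mul(3946, Rational(1, 379))), -1) = Pow(Add(7, Rational(3946, 379)), -1) = Pow(Rational(6599, 379), -1) = Rational(379, 6599)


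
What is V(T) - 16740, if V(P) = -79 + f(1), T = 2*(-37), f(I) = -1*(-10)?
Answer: -16809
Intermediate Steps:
f(I) = 10
T = -74
V(P) = -69 (V(P) = -79 + 10 = -69)
V(T) - 16740 = -69 - 16740 = -16809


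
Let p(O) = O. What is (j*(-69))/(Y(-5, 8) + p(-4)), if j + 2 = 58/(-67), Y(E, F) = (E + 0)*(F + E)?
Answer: -13248/1273 ≈ -10.407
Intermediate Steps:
Y(E, F) = E*(E + F)
j = -192/67 (j = -2 + 58/(-67) = -2 + 58*(-1/67) = -2 - 58/67 = -192/67 ≈ -2.8657)
(j*(-69))/(Y(-5, 8) + p(-4)) = (-192/67*(-69))/(-5*(-5 + 8) - 4) = 13248/(67*(-5*3 - 4)) = 13248/(67*(-15 - 4)) = (13248/67)/(-19) = (13248/67)*(-1/19) = -13248/1273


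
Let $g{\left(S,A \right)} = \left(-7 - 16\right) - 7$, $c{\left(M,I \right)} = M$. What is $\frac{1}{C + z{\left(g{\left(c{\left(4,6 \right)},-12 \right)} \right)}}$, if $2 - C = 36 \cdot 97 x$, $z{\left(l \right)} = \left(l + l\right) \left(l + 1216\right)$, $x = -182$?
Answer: $\frac{1}{564386} \approx 1.7718 \cdot 10^{-6}$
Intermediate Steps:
$g{\left(S,A \right)} = -30$ ($g{\left(S,A \right)} = -23 - 7 = -30$)
$z{\left(l \right)} = 2 l \left(1216 + l\right)$
$C = 635546$ ($C = 2 - 36 \cdot 97 \left(-182\right) = 2 - 3492 \left(-182\right) = 2 - -635544 = 2 + 635544 = 635546$)
$\frac{1}{C + z{\left(g{\left(c{\left(4,6 \right)},-12 \right)} \right)}} = \frac{1}{635546 + 2 \left(-30\right) \left(1216 - 30\right)} = \frac{1}{635546 + 2 \left(-30\right) 1186} = \frac{1}{635546 - 71160} = \frac{1}{564386}$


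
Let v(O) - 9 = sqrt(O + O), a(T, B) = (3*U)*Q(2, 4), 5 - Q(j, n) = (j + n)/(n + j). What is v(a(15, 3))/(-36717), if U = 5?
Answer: -3/12239 - 2*sqrt(30)/36717 ≈ -0.00054347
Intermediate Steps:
Q(j, n) = 4 (Q(j, n) = 5 - (j + n)/(n + j) = 5 - (j + n)/(j + n) = 5 - 1*1 = 5 - 1 = 4)
a(T, B) = 60 (a(T, B) = (3*5)*4 = 15*4 = 60)
v(O) = 9 + sqrt(2)*sqrt(O) (v(O) = 9 + sqrt(O + O) = 9 + sqrt(2*O) = 9 + sqrt(2)*sqrt(O))
v(a(15, 3))/(-36717) = (9 + sqrt(2)*sqrt(60))/(-36717) = (9 + sqrt(2)*(2*sqrt(15)))*(-1/36717) = (9 + 2*sqrt(30))*(-1/36717) = -3/12239 - 2*sqrt(30)/36717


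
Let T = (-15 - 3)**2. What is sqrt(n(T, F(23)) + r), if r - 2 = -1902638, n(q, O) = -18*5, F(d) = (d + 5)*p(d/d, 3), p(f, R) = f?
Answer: 3*I*sqrt(211414) ≈ 1379.4*I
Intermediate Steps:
F(d) = 5 + d (F(d) = (d + 5)*(d/d) = (5 + d)*1 = 5 + d)
T = 324 (T = (-18)**2 = 324)
n(q, O) = -90
r = -1902636 (r = 2 - 1902638 = -1902636)
sqrt(n(T, F(23)) + r) = sqrt(-90 - 1902636) = sqrt(-1902726) = 3*I*sqrt(211414)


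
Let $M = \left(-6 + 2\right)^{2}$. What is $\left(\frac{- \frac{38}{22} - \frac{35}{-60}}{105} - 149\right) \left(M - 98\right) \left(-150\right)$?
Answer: $- \frac{423384655}{231} \approx -1.8328 \cdot 10^{6}$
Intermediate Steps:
$M = 16$ ($M = \left(-4\right)^{2} = 16$)
$\left(\frac{- \frac{38}{22} - \frac{35}{-60}}{105} - 149\right) \left(M - 98\right) \left(-150\right) = \left(\frac{- \frac{38}{22} - \frac{35}{-60}}{105} - 149\right) \left(16 - 98\right) \left(-150\right) = \left(\left(\left(-38\right) \frac{1}{22} - - \frac{7}{12}\right) \frac{1}{105} - 149\right) \left(-82\right) \left(-150\right) = \left(\left(- \frac{19}{11} + \frac{7}{12}\right) \frac{1}{105} - 149\right) \left(-82\right) \left(-150\right) = \left(\left(- \frac{151}{132}\right) \frac{1}{105} - 149\right) \left(-82\right) \left(-150\right) = \left(- \frac{151}{13860} - 149\right) \left(-82\right) \left(-150\right) = \left(- \frac{2065291}{13860}\right) \left(-82\right) \left(-150\right) = \frac{84676931}{6930} \left(-150\right) = - \frac{423384655}{231}$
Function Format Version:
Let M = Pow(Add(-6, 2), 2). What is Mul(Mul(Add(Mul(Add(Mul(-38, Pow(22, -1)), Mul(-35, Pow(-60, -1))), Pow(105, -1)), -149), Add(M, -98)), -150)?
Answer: Rational(-423384655, 231) ≈ -1.8328e+6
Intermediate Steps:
M = 16 (M = Pow(-4, 2) = 16)
Mul(Mul(Add(Mul(Add(Mul(-38, Pow(22, -1)), Mul(-35, Pow(-60, -1))), Pow(105, -1)), -149), Add(M, -98)), -150) = Mul(Mul(Add(Mul(Add(Mul(-38, Pow(22, -1)), Mul(-35, Pow(-60, -1))), Pow(105, -1)), -149), Add(16, -98)), -150) = Mul(Mul(Add(Mul(Add(Mul(-38, Rational(1, 22)), Mul(-35, Rational(-1, 60))), Rational(1, 105)), -149), -82), -150) = Mul(Mul(Add(Mul(Add(Rational(-19, 11), Rational(7, 12)), Rational(1, 105)), -149), -82), -150) = Mul(Mul(Add(Mul(Rational(-151, 132), Rational(1, 105)), -149), -82), -150) = Mul(Mul(Add(Rational(-151, 13860), -149), -82), -150) = Mul(Mul(Rational(-2065291, 13860), -82), -150) = Mul(Rational(84676931, 6930), -150) = Rational(-423384655, 231)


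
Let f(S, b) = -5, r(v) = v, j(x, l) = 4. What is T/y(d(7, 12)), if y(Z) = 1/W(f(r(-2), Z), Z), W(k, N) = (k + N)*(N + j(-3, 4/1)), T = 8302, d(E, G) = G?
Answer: 929824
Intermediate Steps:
W(k, N) = (4 + N)*(N + k) (W(k, N) = (k + N)*(N + 4) = (N + k)*(4 + N) = (4 + N)*(N + k))
y(Z) = 1/(-20 + Z² - Z) (y(Z) = 1/(Z² + 4*Z + 4*(-5) + Z*(-5)) = 1/(Z² + 4*Z - 20 - 5*Z) = 1/(-20 + Z² - Z))
T/y(d(7, 12)) = 8302/(1/(-20 + 12² - 1*12)) = 8302/(1/(-20 + 144 - 12)) = 8302/(1/112) = 8302*112 = 929824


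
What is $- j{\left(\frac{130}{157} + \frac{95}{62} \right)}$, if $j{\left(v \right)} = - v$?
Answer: $\frac{22975}{9734} \approx 2.3603$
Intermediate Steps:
$- j{\left(\frac{130}{157} + \frac{95}{62} \right)} = - \left(-1\right) \left(\frac{130}{157} + \frac{95}{62}\right) = - \frac{\left(-1\right) 22975}{9734} = \left(-1\right) \left(- \frac{22975}{9734}\right) = \frac{22975}{9734}$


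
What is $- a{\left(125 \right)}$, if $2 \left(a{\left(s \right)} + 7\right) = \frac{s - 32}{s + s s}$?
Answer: $\frac{73469}{10500} \approx 6.997$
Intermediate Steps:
$a{\left(s \right)} = -7 + \frac{-32 + s}{2 \left(s + s^{2}\right)}$ ($a{\left(s \right)} = -7 + \frac{\left(s - 32\right) \frac{1}{s + s s}}{2} = -7 + \frac{\left(-32 + s\right) \frac{1}{s + s^{2}}}{2} = -7 + \frac{\frac{1}{s + s^{2}} \left(-32 + s\right)}{2} = -7 + \frac{-32 + s}{2 \left(s + s^{2}\right)}$)
$- a{\left(125 \right)} = - \frac{-32 - 14 \cdot 125^{2} - 1625}{2 \cdot 125 \left(1 + 125\right)} = - \frac{-32 - 218750 - 1625}{2 \cdot 125 \cdot 126} = - \frac{-220407}{2 \cdot 125 \cdot 126} = \left(-1\right) \left(- \frac{73469}{10500}\right) = \frac{73469}{10500}$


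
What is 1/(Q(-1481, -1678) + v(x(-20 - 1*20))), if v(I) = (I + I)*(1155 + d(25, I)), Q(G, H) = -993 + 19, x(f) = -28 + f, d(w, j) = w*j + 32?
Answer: 1/68794 ≈ 1.4536e-5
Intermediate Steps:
d(w, j) = 32 + j*w (d(w, j) = j*w + 32 = 32 + j*w)
Q(G, H) = -974
v(I) = 2*I*(1187 + 25*I) (v(I) = (I + I)*(1155 + (32 + I*25)) = (2*I)*(1155 + (32 + 25*I)) = (2*I)*(1187 + 25*I) = 2*I*(1187 + 25*I))
1/(Q(-1481, -1678) + v(x(-20 - 1*20))) = 1/(-974 + 2*(-28 + (-20 - 1*20))*(1187 + 25*(-28 + (-20 - 1*20)))) = 1/(-974 + 2*(-28 + (-20 - 20))*(1187 + 25*(-28 + (-20 - 20)))) = 1/(-974 + 2*(-28 - 40)*(1187 + 25*(-28 - 40))) = 1/(-974 + 2*(-68)*(1187 + 25*(-68))) = 1/(-974 + 2*(-68)*(1187 - 1700)) = 1/(-974 + 2*(-68)*(-513)) = 1/(-974 + 69768) = 1/68794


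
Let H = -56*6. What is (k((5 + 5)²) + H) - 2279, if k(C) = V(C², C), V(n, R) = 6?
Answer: -2609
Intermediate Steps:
k(C) = 6
H = -336
(k((5 + 5)²) + H) - 2279 = (6 - 336) - 2279 = -330 - 2279 = -2609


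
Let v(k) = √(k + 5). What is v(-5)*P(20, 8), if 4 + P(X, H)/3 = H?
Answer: 0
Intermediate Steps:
P(X, H) = -12 + 3*H
v(k) = √(5 + k)
v(-5)*P(20, 8) = √(5 - 5)*(-12 + 3*8) = √0*(-12 + 24) = 0*12 = 0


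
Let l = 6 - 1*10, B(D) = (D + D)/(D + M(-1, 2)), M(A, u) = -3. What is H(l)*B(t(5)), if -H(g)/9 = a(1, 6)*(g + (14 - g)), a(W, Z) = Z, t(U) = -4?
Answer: -864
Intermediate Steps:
B(D) = 2*D/(-3 + D) (B(D) = (D + D)/(D - 3) = (2*D)/(-3 + D) = 2*D/(-3 + D))
l = -4 (l = 6 - 10 = -4)
H(g) = -756 (H(g) = -54*(g + (14 - g)) = -54*14 = -9*84 = -756)
H(l)*B(t(5)) = -1512*(-4)/(-3 - 4) = -1512*(-4)/(-7) = -1512*(-4)*(-1)/7 = -756*8/7 = -864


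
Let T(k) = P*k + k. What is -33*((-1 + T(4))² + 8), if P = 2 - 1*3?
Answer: -297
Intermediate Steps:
P = -1 (P = 2 - 3 = -1)
T(k) = 0 (T(k) = -k + k = 0)
-33*((-1 + T(4))² + 8) = -33*((-1 + 0)² + 8) = -33*((-1)² + 8) = -33*(1 + 8) = -33*9 = -297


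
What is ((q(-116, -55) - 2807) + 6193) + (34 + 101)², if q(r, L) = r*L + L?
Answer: 27936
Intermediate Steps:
q(r, L) = L + L*r (q(r, L) = L*r + L = L + L*r)
((q(-116, -55) - 2807) + 6193) + (34 + 101)² = ((-55*(1 - 116) - 2807) + 6193) + (34 + 101)² = ((-55*(-115) - 2807) + 6193) + 135² = ((6325 - 2807) + 6193) + 18225 = (3518 + 6193) + 18225 = 9711 + 18225 = 27936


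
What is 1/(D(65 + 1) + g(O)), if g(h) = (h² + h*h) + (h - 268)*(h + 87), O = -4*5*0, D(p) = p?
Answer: -1/23250 ≈ -4.3011e-5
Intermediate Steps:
O = 0 (O = -20*0 = 0)
g(h) = 2*h² + (-268 + h)*(87 + h) (g(h) = (h² + h²) + (-268 + h)*(87 + h) = 2*h² + (-268 + h)*(87 + h))
1/(D(65 + 1) + g(O)) = 1/((65 + 1) + (-23316 - 181*0 + 3*0²)) = 1/(66 + (-23316 + 0 + 3*0)) = 1/(66 + (-23316 + 0 + 0)) = 1/(66 - 23316) = 1/(-23250) = -1/23250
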